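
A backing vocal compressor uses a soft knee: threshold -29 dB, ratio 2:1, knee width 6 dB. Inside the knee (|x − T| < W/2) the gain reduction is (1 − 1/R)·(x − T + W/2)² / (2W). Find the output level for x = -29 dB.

-29.375 dB

x − T + W/2 = -29 − (-29) + 3 = 3.
GR = (1 − 1/2) × 3² / 12 = 0.5 × 9 / 12 = 0.375 dB.
Output = -29 − 0.375 = -29.375 dB.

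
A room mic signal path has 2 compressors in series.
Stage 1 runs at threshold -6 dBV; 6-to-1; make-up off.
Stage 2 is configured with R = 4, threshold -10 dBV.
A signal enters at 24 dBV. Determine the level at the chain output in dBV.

-7.75 dBV

Stage 1: 24 dBV is 30 dB over -6 dBV; at 6:1 that becomes 5 dB over, giving -1 dBV.
Stage 2: 9 dB above -10 dBV, reduced 4:1 to 2.25 dB above → -7.75 dBV.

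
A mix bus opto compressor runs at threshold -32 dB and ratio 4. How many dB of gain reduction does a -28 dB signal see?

Overshoot = -28 − (-32) = 4 dB.
A 4:1 ratio leaves 1 dB of that excess.
Gain reduction = 4 − 1 = 3 dB.

3 dB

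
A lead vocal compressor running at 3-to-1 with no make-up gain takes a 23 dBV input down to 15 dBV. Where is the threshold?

11 dBV

Gain reduction = 23 − 15 = 8 dB; output overshoot = GR / (R − 1) = 8 / 2 = 4 dB.
Threshold = output − output overshoot = 15 − 4 = 11 dBV.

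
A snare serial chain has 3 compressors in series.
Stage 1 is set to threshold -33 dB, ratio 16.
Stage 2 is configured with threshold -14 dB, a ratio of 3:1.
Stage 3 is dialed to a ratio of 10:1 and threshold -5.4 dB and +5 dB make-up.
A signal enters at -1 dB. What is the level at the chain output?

-26 dB

Stage 1: 32 dB above -33 dB, reduced 16:1 to 2 dB above → -31 dB.
Stage 2: -31 dB is at or below the -14 dB threshold — no compression; output -31 dB.
Stage 3: -31 dB ≤ -5.4 dB, so stage 3 doesn't engage; make-up brings it to -26 dB.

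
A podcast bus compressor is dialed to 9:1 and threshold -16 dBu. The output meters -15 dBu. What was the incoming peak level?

Post-compression overshoot = -15 − (-16) = 1 dB.
Before 9:1 compression the overshoot was 1 × 9 = 9 dB, so input = -16 + 9 = -7 dBu.

-7 dBu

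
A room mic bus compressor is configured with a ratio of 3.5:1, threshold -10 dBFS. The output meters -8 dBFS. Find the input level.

That's 2 dB above the -10 dBFS threshold.
Before 3.5:1 compression the overshoot was 2 × 3.5 = 7 dB, so input = -10 + 7 = -3 dBFS.

-3 dBFS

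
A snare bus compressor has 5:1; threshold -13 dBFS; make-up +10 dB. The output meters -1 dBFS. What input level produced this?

Stripping the +10 dB make-up gives -11 dBFS at the gain stage.
Post-compression overshoot = -11 − (-13) = 2 dB.
Input overshoot = R × output overshoot = 10 dB → input = -13 + 10 = -3 dBFS.

-3 dBFS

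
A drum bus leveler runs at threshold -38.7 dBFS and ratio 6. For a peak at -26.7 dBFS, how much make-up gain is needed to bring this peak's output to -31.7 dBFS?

5 dB

Without make-up, output = threshold + overshoot/6 = -38.7 + 2 = -36.7 dBFS.
Gap to target: 5 dB.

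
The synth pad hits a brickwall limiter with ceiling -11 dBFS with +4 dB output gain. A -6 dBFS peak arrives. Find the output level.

-7 dBFS

A brickwall limiter is an ∞:1 compressor: any input above the ceiling is clamped to -11 dBFS.
Output gain then adds 4 dB: -11 + 4 = -7 dBFS.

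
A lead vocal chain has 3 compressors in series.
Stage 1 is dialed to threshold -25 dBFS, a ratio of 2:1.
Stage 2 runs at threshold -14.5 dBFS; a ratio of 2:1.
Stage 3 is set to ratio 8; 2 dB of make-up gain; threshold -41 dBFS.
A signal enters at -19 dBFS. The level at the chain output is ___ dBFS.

-36.625 dBFS

Stage 1: 6 dB above -25 dBFS, reduced 2:1 to 3 dB above → -22 dBFS.
Stage 2: -22 dBFS is at or below the -14.5 dBFS threshold — no compression; output -22 dBFS.
Stage 3: 19 dB above -41 dBFS, reduced 8:1 to 2.375 dB above → -38.625 dBFS; +2 dB make-up → -36.625 dBFS.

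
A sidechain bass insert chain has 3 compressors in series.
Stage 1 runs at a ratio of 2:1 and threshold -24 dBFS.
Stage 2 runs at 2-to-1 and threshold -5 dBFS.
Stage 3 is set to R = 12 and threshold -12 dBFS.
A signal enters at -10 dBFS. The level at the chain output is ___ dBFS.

Stage 1: 14 dB above -24 dBFS, reduced 2:1 to 7 dB above → -17 dBFS.
Stage 2: below threshold (-17 ≤ -5); passes unchanged; output -17 dBFS.
Stage 3: below threshold (-17 ≤ -12); passes unchanged; output -17 dBFS.

-17 dBFS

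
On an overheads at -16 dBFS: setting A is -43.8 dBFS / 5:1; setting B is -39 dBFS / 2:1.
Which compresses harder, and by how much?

A, by 10.74 dB

A: 27.8 dB over, compressed to 5.56 dB over, so 22.24 dB of GR.
B: 23 dB over, compressed to 11.5 dB over, so 11.5 dB of GR.
Difference: 10.74 dB in favour of A.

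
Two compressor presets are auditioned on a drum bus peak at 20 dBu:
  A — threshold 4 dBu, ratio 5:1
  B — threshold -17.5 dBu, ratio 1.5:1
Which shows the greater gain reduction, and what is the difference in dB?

A: overshoot 16 dB → output overshoot 3.2 dB → GR 12.8 dB.
B: overshoot 37.5 dB → output overshoot 25 dB → GR 12.5 dB.
A applies 0.3 dB more gain reduction.

A, by 0.3 dB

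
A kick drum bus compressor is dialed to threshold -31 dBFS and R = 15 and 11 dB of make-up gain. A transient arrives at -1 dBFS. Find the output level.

-18 dBFS

-1 dBFS sits 30 dB over threshold.
The 30 dB excess becomes 2 dB after 15:1 reduction.
That puts the output at -29 dBFS; make-up adds 11 dB, giving -18 dBFS.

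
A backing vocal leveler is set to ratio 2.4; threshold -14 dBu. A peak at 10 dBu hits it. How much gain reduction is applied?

10 dBu exceeds the threshold by 24 dB.
A 2.4:1 ratio leaves 10 dB of that excess.
Gain reduction = 24 − 10 = 14 dB.

14 dB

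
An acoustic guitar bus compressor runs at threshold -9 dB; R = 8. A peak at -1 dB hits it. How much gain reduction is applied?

7 dB

The signal is 8 dB above threshold.
After 8:1 compression the overshoot becomes 8/8 = 1 dB.
Gain reduction = 8 − 1 = 7 dB.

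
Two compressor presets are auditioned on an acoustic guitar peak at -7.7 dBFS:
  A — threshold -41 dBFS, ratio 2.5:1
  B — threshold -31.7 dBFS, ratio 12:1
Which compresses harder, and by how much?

B, by 2.02 dB

A: GR = 33.3 − 33.3/2.5 = 19.98 dB.
B: GR = 24 − 24/12 = 22 dB.
B applies 2.02 dB more gain reduction.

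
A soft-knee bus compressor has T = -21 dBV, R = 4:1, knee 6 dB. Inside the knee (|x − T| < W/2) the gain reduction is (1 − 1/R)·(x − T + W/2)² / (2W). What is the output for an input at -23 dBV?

x − T + W/2 = -23 − (-21) + 3 = 1.
GR = (1 − 1/4) × 1² / 12 = 0.75 × 1 / 12 = 0.0625 dB.
Output = -23 − 0.0625 = -23.0625 dBV.

-23.0625 dBV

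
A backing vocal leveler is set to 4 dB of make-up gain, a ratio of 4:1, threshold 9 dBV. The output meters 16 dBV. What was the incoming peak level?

Before make-up, the level was 16 − 4 = 12 dBV.
The compressed level sits 12 − 9 = 3 dB over threshold.
Undo the ratio: input overshoot = 3 × 4 = 12 dB, giving input = 21 dBV.

21 dBV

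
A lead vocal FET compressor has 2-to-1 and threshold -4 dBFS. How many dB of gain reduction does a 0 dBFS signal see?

Overshoot = 0 − (-4) = 4 dB.
At 2:1, output sits 4/2 = 2 dB above threshold.
GR = overshoot in − overshoot out = 4 − 2 = 2 dB.

2 dB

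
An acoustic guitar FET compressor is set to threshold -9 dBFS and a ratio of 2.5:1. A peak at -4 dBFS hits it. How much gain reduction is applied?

3 dB

The signal is 5 dB above threshold.
After 2.5:1 compression the overshoot becomes 5/2.5 = 2 dB.
Gain reduction = 5 − 2 = 3 dB.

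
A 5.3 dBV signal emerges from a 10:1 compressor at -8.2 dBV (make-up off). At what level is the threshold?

Let T be the threshold. Output overshoot = (input overshoot)/R, so -8.2 − T = (5.3 − T)/10.
10·(-8.2 − T) = 5.3 − T → 9·T = -82 − 5.3 = -87.3.
T = -87.3/9 = -9.7 dBV.

-9.7 dBV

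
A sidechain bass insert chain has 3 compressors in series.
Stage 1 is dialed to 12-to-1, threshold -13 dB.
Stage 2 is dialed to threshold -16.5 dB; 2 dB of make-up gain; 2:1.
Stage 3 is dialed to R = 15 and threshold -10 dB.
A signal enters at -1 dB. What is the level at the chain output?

Stage 1: 12 dB above -13 dB, reduced 12:1 to 1 dB above → -12 dB.
Stage 2: 4.5 dB above -16.5 dB, reduced 2:1 to 2.25 dB above → -14.25 dB; +2 dB make-up → -12.25 dB.
Stage 3: below threshold (-12.25 ≤ -10); passes unchanged; output -12.25 dB.

-12.25 dB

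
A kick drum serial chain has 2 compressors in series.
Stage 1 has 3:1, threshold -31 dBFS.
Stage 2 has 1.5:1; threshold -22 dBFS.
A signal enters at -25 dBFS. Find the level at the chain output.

Stage 1: 6 dB above -31 dBFS, reduced 3:1 to 2 dB above → -29 dBFS.
Stage 2: -29 dBFS ≤ -22 dBFS, so stage 2 doesn't engage; output -29 dBFS.

-29 dBFS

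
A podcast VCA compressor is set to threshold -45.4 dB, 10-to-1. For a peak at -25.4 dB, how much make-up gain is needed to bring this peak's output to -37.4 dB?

The peak compresses to -45.4 + 20/10 = -43.4 dB.
To reach -37.4 dB requires -37.4 − (-43.4) = 6 dB of make-up.

6 dB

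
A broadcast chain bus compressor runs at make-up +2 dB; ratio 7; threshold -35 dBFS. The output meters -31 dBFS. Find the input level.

-21 dBFS

Before make-up, the level was -31 − 2 = -33 dBFS.
That's 2 dB above the -35 dBFS threshold.
Before 7:1 compression the overshoot was 2 × 7 = 14 dB, so input = -35 + 14 = -21 dBFS.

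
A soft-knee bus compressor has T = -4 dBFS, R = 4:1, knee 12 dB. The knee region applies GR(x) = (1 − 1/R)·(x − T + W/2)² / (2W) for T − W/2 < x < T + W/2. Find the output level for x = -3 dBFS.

-4.53125 dBFS

x − T + W/2 = -3 − (-4) + 6 = 7.
GR = (1 − 1/4) × 7² / 24 = 0.75 × 49 / 24 = 1.53125 dB.
Output = -3 − 1.53125 = -4.53125 dBFS.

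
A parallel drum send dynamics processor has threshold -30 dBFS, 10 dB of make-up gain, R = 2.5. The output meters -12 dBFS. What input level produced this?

Before make-up, the level was -12 − 10 = -22 dBFS.
That's 8 dB above the -30 dBFS threshold.
Before 2.5:1 compression the overshoot was 8 × 2.5 = 20 dB, so input = -30 + 20 = -10 dBFS.

-10 dBFS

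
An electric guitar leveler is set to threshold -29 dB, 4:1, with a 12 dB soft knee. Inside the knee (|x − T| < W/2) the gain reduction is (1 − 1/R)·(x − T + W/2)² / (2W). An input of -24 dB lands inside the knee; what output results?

x − T + W/2 = -24 − (-29) + 6 = 11.
GR = (1 − 1/4) × 11² / 24 = 0.75 × 121 / 24 = 3.78125 dB.
Output = -24 − 3.78125 = -27.78125 dB.

-27.78125 dB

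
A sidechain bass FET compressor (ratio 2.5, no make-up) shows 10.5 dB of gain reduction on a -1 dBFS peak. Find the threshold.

-18.5 dBFS

Input is 17.5 dB above T (since output overshoot × R = input overshoot: (-11.5 − T)·2.5 = -1 − T gives T = -18.5 dBFS).
Check: -18.5 + (-1 − (-18.5))/2.5 = -18.5 + 7 = -11.5 dBFS. ✓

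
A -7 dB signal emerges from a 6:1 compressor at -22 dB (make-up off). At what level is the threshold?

-25 dB

Let T be the threshold. Output overshoot = (input overshoot)/R, so -22 − T = (-7 − T)/6.
6·(-22 − T) = -7 − T → 5·T = -132 − (-7) = -125.
T = -125/5 = -25 dB.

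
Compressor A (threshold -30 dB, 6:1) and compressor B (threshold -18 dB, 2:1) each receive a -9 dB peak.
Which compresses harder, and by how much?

A, by 13 dB

A: GR = 21 − 21/6 = 17.5 dB.
B: GR = 9 − 9/2 = 4.5 dB.
A reduces 13 dB more.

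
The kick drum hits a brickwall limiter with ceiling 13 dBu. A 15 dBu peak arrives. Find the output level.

13 dBu

The limiter clamps the peak to its 13 dBu ceiling.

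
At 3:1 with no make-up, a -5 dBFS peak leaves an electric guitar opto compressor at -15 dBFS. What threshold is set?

Input is 15 dB above T (since output overshoot × R = input overshoot: (-15 − T)·3 = -5 − T gives T = -20 dBFS).
Check: -20 + (-5 − (-20))/3 = -20 + 5 = -15 dBFS. ✓

-20 dBFS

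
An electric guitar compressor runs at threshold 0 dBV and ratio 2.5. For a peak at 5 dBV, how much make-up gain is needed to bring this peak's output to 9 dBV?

The peak compresses to 0 + 5/2.5 = 2 dBV.
To reach 9 dBV requires 9 − 2 = 7 dB of make-up.

7 dB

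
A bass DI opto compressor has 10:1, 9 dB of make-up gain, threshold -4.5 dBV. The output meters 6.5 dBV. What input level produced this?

Remove make-up: 6.5 − 9 = -2.5 dBV.
The compressed level sits -2.5 − (-4.5) = 2 dB over threshold.
Undo the ratio: input overshoot = 2 × 10 = 20 dB, giving input = 15.5 dBV.

15.5 dBV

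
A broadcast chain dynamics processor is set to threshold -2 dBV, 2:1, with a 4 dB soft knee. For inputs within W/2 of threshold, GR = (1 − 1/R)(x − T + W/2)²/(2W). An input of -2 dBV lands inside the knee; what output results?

x − T + W/2 = -2 − (-2) + 2 = 2.
GR = (1 − 1/2) × 2² / 8 = 0.5 × 4 / 8 = 0.25 dB.
Output = -2 − 0.25 = -2.25 dBV.

-2.25 dBV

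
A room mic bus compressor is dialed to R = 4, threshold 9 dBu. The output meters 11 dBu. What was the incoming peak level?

17 dBu

The compressed level sits 11 − 9 = 2 dB over threshold.
Before 4:1 compression the overshoot was 2 × 4 = 8 dB, so input = 9 + 8 = 17 dBu.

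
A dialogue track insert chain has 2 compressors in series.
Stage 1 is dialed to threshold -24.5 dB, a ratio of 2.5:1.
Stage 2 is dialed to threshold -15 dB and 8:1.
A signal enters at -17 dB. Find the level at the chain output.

-21.5 dB

Stage 1: overshoot 7.5 dB → 7.5/2.5 = 3 dB → -21.5 dB.
Stage 2: -21.5 dB ≤ -15 dB, so stage 2 doesn't engage; output -21.5 dB.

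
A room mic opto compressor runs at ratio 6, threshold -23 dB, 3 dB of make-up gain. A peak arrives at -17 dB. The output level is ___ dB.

The input is 6 dB above the -23 dB threshold.
The 6 dB excess becomes 1 dB after 6:1 reduction.
So the level is -23 + 1 = -22 dB; make-up adds 3 dB, giving -19 dB.

-19 dB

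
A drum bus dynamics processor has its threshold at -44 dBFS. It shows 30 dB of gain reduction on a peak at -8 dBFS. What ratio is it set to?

6:1

Input overshoot = -8 − (-44) = 36 dB.
Output overshoot = 36 − 30 = 6 dB.
Ratio = input overshoot / output overshoot = 36 / 6 = 6.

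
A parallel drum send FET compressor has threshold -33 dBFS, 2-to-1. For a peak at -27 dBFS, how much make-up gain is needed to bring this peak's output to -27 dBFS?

3 dB

Overshoot 6 dB → 6/2 = 3 dB after compression, so the compressed level is -33 + 3 = -30 dBFS.
Make-up = target − compressed = -27 − (-30) = 3 dB.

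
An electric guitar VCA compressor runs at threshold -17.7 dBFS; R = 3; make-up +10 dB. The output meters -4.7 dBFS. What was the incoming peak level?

Remove make-up: -4.7 − 10 = -14.7 dBFS.
The compressed level sits -14.7 − (-17.7) = 3 dB over threshold.
Input overshoot = R × output overshoot = 9 dB → input = -17.7 + 9 = -8.7 dBFS.

-8.7 dBFS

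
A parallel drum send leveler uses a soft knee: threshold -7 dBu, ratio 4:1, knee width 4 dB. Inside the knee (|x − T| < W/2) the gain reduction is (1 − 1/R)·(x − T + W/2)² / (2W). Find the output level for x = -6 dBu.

x − T + W/2 = -6 − (-7) + 2 = 3.
GR = (1 − 1/4) × 3² / 8 = 0.75 × 9 / 8 = 0.84375 dB.
Output = -6 − 0.84375 = -6.84375 dBu.

-6.84375 dBu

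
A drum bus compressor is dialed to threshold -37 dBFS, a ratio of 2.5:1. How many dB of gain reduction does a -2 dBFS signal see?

-2 dBFS exceeds the threshold by 35 dB.
A 2.5:1 ratio leaves 14 dB of that excess.
Gain reduction = 35 − 14 = 21 dB.

21 dB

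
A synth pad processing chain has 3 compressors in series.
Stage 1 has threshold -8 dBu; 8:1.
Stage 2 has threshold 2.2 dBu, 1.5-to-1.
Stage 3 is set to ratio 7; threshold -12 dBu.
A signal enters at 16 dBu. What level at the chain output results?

-11 dBu

Stage 1: overshoot 24 dB → 24/8 = 3 dB → -5 dBu.
Stage 2: -5 dBu ≤ 2.2 dBu, so stage 2 doesn't engage; output -5 dBu.
Stage 3: 7 dB above -12 dBu, reduced 7:1 to 1 dB above → -11 dBu.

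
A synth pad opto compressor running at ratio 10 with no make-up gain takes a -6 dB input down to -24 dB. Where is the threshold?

-26 dB

Let T be the threshold. Output overshoot = (input overshoot)/R, so -24 − T = (-6 − T)/10.
10·(-24 − T) = -6 − T → 9·T = -240 − (-6) = -234.
T = -234/9 = -26 dB.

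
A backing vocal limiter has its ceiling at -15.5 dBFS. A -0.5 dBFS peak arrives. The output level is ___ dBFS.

The limiter clamps the peak to its -15.5 dBFS ceiling.

-15.5 dBFS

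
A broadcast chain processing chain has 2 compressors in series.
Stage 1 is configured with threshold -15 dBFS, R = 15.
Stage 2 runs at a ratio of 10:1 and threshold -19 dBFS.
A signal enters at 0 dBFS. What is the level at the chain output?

Stage 1: 15 dB above -15 dBFS, reduced 15:1 to 1 dB above → -14 dBFS.
Stage 2: 5 dB above -19 dBFS, reduced 10:1 to 0.5 dB above → -18.5 dBFS.

-18.5 dBFS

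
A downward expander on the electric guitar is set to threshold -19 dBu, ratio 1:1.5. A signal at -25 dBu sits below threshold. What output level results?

-28 dBu

The input is 6 dB below the -19 dBu threshold.
A 1:1.5 expander multiplies undershoot by 1.5: 6 × 1.5 = 9 dB below threshold.
Output = -19 − 9 = -28 dBu.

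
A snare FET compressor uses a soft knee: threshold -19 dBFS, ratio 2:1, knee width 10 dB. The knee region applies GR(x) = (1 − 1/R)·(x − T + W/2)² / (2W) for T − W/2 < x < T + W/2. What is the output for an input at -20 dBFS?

-20.4 dBFS

x − T + W/2 = -20 − (-19) + 5 = 4.
GR = (1 − 1/2) × 4² / 20 = 0.5 × 16 / 20 = 0.4 dB.
Output = -20 − 0.4 = -20.4 dBFS.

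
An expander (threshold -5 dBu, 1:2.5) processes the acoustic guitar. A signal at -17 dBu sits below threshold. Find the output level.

-35 dBu

Below threshold, a 1:2.5 expander applies gain = (2.5−1)×(T − x) of attenuation.
(2.5−1) × 12 = 18 dB, so output = -17 − 18 = -35 dBu.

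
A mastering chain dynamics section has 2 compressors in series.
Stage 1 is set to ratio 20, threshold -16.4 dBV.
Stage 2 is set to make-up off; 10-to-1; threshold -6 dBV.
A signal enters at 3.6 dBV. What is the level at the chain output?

-15.4 dBV

Stage 1: 20 dB above -16.4 dBV, reduced 20:1 to 1 dB above → -15.4 dBV.
Stage 2: -15.4 dBV is at or below the -6 dBV threshold — no compression; output -15.4 dBV.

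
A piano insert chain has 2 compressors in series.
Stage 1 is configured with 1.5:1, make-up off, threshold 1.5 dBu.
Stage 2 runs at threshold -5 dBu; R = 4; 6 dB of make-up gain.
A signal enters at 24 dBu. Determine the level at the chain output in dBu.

6.375 dBu

Stage 1: 24 dBu is 22.5 dB over 1.5 dBu; at 1.5:1 that becomes 15 dB over, giving 16.5 dBu.
Stage 2: 21.5 dB above -5 dBu, reduced 4:1 to 5.375 dB above → 0.375 dBu; +6 dB make-up → 6.375 dBu.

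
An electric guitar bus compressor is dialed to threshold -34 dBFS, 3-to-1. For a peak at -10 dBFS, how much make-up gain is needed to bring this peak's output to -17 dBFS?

9 dB

Overshoot 24 dB → 24/3 = 8 dB after compression, so the compressed level is -34 + 8 = -26 dBFS.
Make-up = target − compressed = -17 − (-26) = 9 dB.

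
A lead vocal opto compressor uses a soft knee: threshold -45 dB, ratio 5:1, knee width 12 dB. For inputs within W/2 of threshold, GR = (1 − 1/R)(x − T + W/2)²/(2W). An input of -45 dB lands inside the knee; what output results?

x − T + W/2 = -45 − (-45) + 6 = 6.
GR = (1 − 1/5) × 6² / 24 = 0.8 × 36 / 24 = 1.2 dB.
Output = -45 − 1.2 = -46.2 dB.

-46.2 dB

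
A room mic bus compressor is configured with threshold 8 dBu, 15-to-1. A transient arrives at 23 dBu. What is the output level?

9 dBu

The input is 15 dB above the 8 dBu threshold.
At 15:1 the overshoot is divided by 15, leaving 1 dB above threshold.
So the level is 8 + 1 = 9 dBu.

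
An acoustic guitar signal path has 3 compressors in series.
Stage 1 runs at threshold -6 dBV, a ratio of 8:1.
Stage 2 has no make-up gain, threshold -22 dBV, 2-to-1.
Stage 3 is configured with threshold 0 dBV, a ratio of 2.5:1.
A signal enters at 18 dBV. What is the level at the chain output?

Stage 1: 18 dBV is 24 dB over -6 dBV; at 8:1 that becomes 3 dB over, giving -3 dBV.
Stage 2: -3 dBV is 19 dB over -22 dBV; at 2:1 that becomes 9.5 dB over, giving -12.5 dBV.
Stage 3: -12.5 dBV ≤ 0 dBV, so stage 3 doesn't engage; output -12.5 dBV.

-12.5 dBV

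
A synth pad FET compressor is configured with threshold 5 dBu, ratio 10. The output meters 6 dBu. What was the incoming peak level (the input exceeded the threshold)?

The compressed level sits 6 − 5 = 1 dB over threshold.
Input overshoot = R × output overshoot = 10 dB → input = 5 + 10 = 15 dBu.

15 dBu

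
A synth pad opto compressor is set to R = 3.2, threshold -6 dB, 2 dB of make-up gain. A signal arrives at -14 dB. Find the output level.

-12 dB

-14 dB is 8 dB below the -6 dB threshold, so no gain reduction is applied.
Make-up gain adds 2 dB: -14 + 2 = -12 dB.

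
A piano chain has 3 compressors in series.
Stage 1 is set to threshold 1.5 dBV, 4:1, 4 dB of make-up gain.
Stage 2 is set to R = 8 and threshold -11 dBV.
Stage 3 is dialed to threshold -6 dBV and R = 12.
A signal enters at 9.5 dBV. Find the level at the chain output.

-8.6875 dBV

Stage 1: 9.5 dBV is 8 dB over 1.5 dBV; at 4:1 that becomes 2 dB over, giving 3.5 dBV; +4 dB make-up → 7.5 dBV.
Stage 2: overshoot 18.5 dB → 18.5/8 = 2.3125 dB → -8.6875 dBV.
Stage 3: -8.6875 dBV ≤ -6 dBV, so stage 3 doesn't engage; output -8.6875 dBV.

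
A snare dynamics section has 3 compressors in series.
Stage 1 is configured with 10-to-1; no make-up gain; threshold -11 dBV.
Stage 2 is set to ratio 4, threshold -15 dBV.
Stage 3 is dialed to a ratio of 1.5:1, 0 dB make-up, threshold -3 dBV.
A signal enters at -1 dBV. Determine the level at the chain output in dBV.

Stage 1: 10 dB above -11 dBV, reduced 10:1 to 1 dB above → -10 dBV.
Stage 2: -10 dBV is 5 dB over -15 dBV; at 4:1 that becomes 1.25 dB over, giving -13.75 dBV.
Stage 3: -13.75 dBV is at or below the -3 dBV threshold — no compression; output -13.75 dBV.

-13.75 dBV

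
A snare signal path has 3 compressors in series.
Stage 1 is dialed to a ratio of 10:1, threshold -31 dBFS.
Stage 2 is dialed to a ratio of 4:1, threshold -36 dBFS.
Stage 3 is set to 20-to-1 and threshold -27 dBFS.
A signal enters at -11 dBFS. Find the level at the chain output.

-34.25 dBFS

Stage 1: overshoot 20 dB → 20/10 = 2 dB → -29 dBFS.
Stage 2: -29 dBFS is 7 dB over -36 dBFS; at 4:1 that becomes 1.75 dB over, giving -34.25 dBFS.
Stage 3: -34.25 dBFS ≤ -27 dBFS, so stage 3 doesn't engage; output -34.25 dBFS.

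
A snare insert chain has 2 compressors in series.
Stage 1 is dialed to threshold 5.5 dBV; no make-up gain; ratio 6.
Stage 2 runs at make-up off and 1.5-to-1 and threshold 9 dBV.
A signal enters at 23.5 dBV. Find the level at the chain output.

Stage 1: 23.5 dBV is 18 dB over 5.5 dBV; at 6:1 that becomes 3 dB over, giving 8.5 dBV.
Stage 2: 8.5 dBV is at or below the 9 dBV threshold — no compression; output 8.5 dBV.

8.5 dBV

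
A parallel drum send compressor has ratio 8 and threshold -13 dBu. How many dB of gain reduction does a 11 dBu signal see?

21 dB

Overshoot = 11 − (-13) = 24 dB.
After 8:1 compression the overshoot becomes 24/8 = 3 dB.
GR = overshoot in − overshoot out = 24 − 3 = 21 dB.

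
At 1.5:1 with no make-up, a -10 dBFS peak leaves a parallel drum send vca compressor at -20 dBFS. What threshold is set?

-40 dBFS

Input is 30 dB above T (since output overshoot × R = input overshoot: (-20 − T)·1.5 = -10 − T gives T = -40 dBFS).
Check: -40 + (-10 − (-40))/1.5 = -40 + 20 = -20 dBFS. ✓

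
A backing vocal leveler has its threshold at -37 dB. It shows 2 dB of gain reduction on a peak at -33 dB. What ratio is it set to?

Input overshoot = -33 − (-37) = 4 dB.
Output overshoot = 4 − 2 = 2 dB.
Ratio = input overshoot / output overshoot = 4 / 2 = 2.

2:1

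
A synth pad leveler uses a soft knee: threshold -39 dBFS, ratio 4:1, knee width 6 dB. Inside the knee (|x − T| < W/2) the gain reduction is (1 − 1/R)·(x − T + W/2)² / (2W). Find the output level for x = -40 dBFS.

x − T + W/2 = -40 − (-39) + 3 = 2.
GR = (1 − 1/4) × 2² / 12 = 0.75 × 4 / 12 = 0.25 dB.
Output = -40 − 0.25 = -40.25 dBFS.

-40.25 dBFS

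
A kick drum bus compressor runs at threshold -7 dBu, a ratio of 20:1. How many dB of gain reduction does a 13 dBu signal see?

19 dB

13 dBu exceeds the threshold by 20 dB.
At 20:1, output sits 20/20 = 1 dB above threshold.
Gain reduction = 20 − 1 = 19 dB.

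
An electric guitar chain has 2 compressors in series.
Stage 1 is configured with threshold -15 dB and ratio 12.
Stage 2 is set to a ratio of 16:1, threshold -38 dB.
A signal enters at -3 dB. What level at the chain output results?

Stage 1: overshoot 12 dB → 12/12 = 1 dB → -14 dB.
Stage 2: 24 dB above -38 dB, reduced 16:1 to 1.5 dB above → -36.5 dB.

-36.5 dB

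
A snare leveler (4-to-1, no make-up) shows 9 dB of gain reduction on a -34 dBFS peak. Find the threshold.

-46 dBFS

Gain reduction = -34 − (-43) = 9 dB; output overshoot = GR / (R − 1) = 9 / 3 = 3 dB.
Threshold = output − output overshoot = -43 − 3 = -46 dBFS.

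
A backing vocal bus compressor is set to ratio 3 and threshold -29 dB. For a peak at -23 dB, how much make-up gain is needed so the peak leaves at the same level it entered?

4 dB

Without make-up, output = threshold + overshoot/3 = -29 + 2 = -27 dB.
Gap to target: 4 dB.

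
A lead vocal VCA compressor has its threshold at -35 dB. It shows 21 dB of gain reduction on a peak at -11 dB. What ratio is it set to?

8:1

Input overshoot = -11 − (-35) = 24 dB.
Output overshoot = 24 − 21 = 3 dB.
Ratio = input overshoot / output overshoot = 24 / 3 = 8.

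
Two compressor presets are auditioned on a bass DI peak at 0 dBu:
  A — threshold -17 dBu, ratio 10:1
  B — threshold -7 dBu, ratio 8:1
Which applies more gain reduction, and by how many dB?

A, by 9.175 dB

A: overshoot 17 dB → output overshoot 1.7 dB → GR 15.3 dB.
B: overshoot 7 dB → output overshoot 0.875 dB → GR 6.125 dB.
A applies 9.175 dB more gain reduction.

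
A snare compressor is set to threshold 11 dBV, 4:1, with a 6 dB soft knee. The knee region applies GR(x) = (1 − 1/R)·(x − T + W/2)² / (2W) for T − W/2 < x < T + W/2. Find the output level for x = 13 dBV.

x − T + W/2 = 13 − 11 + 3 = 5.
GR = (1 − 1/4) × 5² / 12 = 0.75 × 25 / 12 = 1.5625 dB.
Output = 13 − 1.5625 = 11.4375 dBV.

11.4375 dBV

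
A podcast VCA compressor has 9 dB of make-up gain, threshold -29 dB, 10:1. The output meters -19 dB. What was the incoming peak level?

-19 dB

Remove make-up: -19 − 9 = -28 dB.
Post-compression overshoot = -28 − (-29) = 1 dB.
Input overshoot = R × output overshoot = 10 dB → input = -29 + 10 = -19 dB.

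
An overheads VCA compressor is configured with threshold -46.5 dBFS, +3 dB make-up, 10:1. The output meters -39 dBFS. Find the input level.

Before make-up, the level was -39 − 3 = -42 dBFS.
That's 4.5 dB above the -46.5 dBFS threshold.
Before 10:1 compression the overshoot was 4.5 × 10 = 45 dB, so input = -46.5 + 45 = -1.5 dBFS.

-1.5 dBFS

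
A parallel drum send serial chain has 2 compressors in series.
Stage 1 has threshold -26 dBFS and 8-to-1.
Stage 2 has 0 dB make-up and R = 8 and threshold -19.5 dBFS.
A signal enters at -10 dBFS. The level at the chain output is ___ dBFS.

-24 dBFS

Stage 1: -10 dBFS is 16 dB over -26 dBFS; at 8:1 that becomes 2 dB over, giving -24 dBFS.
Stage 2: below threshold (-24 ≤ -19.5); passes unchanged; output -24 dBFS.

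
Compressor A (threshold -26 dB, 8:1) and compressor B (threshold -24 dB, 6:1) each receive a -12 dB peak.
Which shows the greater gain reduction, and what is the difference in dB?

A, by 2.25 dB

A: 14 dB over, compressed to 1.75 dB over, so 12.25 dB of GR.
B: 12 dB over, compressed to 2 dB over, so 10 dB of GR.
A applies 2.25 dB more gain reduction.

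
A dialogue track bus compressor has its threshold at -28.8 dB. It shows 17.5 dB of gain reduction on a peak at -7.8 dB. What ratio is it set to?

Input overshoot = -7.8 − (-28.8) = 21 dB.
Output overshoot = 21 − 17.5 = 3.5 dB.
Ratio = input overshoot / output overshoot = 21 / 3.5 = 6.

6:1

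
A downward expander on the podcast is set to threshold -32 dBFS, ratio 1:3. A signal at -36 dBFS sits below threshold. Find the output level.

The input is 4 dB below the -32 dBFS threshold.
A 1:3 expander multiplies undershoot by 3: 4 × 3 = 12 dB below threshold.
Output = -32 − 12 = -44 dBFS.

-44 dBFS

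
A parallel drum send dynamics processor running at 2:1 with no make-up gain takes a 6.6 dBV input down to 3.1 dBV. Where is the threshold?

Let T be the threshold. Output overshoot = (input overshoot)/R, so 3.1 − T = (6.6 − T)/2.
2·(3.1 − T) = 6.6 − T → 1·T = 6.2 − 6.6 = -0.4.
T = -0.4/1 = -0.4 dBV.

-0.4 dBV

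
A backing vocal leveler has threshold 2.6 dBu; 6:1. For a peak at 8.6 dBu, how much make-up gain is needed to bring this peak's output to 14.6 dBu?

Overshoot 6 dB → 6/6 = 1 dB after compression, so the compressed level is 2.6 + 1 = 3.6 dBu.
Make-up = target − compressed = 14.6 − 3.6 = 11 dB.

11 dB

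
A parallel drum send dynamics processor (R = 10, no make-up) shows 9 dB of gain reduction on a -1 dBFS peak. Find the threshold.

Let T be the threshold. Output overshoot = (input overshoot)/R, so -10 − T = (-1 − T)/10.
10·(-10 − T) = -1 − T → 9·T = -100 − (-1) = -99.
T = -99/9 = -11 dBFS.

-11 dBFS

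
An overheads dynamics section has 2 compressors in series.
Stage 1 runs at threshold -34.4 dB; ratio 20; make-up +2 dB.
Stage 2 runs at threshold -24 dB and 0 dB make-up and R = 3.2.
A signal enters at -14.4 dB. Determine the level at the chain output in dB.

-31.4 dB

Stage 1: -14.4 dB is 20 dB over -34.4 dB; at 20:1 that becomes 1 dB over, giving -33.4 dB; +2 dB make-up → -31.4 dB.
Stage 2: -31.4 dB is at or below the -24 dB threshold — no compression; output -31.4 dB.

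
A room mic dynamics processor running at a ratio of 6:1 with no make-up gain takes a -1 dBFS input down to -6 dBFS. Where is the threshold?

-7 dBFS

Let T be the threshold. Output overshoot = (input overshoot)/R, so -6 − T = (-1 − T)/6.
6·(-6 − T) = -1 − T → 5·T = -36 − (-1) = -35.
T = -35/5 = -7 dBFS.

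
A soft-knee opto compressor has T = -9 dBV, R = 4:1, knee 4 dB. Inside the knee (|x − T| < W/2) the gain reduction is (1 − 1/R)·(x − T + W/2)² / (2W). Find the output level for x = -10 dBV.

-10.09375 dBV

x − T + W/2 = -10 − (-9) + 2 = 1.
GR = (1 − 1/4) × 1² / 8 = 0.75 × 1 / 8 = 0.09375 dB.
Output = -10 − 0.09375 = -10.09375 dBV.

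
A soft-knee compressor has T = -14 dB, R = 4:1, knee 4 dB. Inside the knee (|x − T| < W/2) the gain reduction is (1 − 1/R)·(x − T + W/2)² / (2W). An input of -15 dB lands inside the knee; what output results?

-15.09375 dB

x − T + W/2 = -15 − (-14) + 2 = 1.
GR = (1 − 1/4) × 1² / 8 = 0.75 × 1 / 8 = 0.09375 dB.
Output = -15 − 0.09375 = -15.09375 dB.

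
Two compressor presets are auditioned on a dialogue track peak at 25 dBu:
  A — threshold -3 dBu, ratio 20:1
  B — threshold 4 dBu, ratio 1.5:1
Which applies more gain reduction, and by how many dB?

A: 28 dB over, compressed to 1.4 dB over, so 26.6 dB of GR.
B: 21 dB over, compressed to 14 dB over, so 7 dB of GR.
A applies 19.6 dB more gain reduction.

A, by 19.6 dB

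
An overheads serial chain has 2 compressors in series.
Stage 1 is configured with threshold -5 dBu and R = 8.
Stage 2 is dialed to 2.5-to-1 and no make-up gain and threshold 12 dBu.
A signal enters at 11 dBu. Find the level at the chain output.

-3 dBu

Stage 1: 11 dBu is 16 dB over -5 dBu; at 8:1 that becomes 2 dB over, giving -3 dBu.
Stage 2: -3 dBu ≤ 12 dBu, so stage 2 doesn't engage; output -3 dBu.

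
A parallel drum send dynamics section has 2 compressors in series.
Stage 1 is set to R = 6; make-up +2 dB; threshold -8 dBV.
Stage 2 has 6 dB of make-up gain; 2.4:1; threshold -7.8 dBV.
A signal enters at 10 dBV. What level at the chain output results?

0.2 dBV

Stage 1: 18 dB above -8 dBV, reduced 6:1 to 3 dB above → -5 dBV; +2 dB make-up → -3 dBV.
Stage 2: 4.8 dB above -7.8 dBV, reduced 2.4:1 to 2 dB above → -5.8 dBV; +6 dB make-up → 0.2 dBV.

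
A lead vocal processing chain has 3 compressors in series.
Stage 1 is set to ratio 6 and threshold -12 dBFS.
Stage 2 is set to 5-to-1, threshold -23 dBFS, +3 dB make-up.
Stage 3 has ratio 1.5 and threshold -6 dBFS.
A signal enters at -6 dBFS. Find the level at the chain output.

Stage 1: 6 dB above -12 dBFS, reduced 6:1 to 1 dB above → -11 dBFS.
Stage 2: -11 dBFS is 12 dB over -23 dBFS; at 5:1 that becomes 2.4 dB over, giving -20.6 dBFS; +3 dB make-up → -17.6 dBFS.
Stage 3: -17.6 dBFS ≤ -6 dBFS, so stage 3 doesn't engage; output -17.6 dBFS.

-17.6 dBFS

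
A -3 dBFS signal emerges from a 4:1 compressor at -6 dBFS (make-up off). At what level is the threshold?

-7 dBFS

Input is 4 dB above T (since output overshoot × R = input overshoot: (-6 − T)·4 = -3 − T gives T = -7 dBFS).
Check: -7 + (-3 − (-7))/4 = -7 + 1 = -6 dBFS. ✓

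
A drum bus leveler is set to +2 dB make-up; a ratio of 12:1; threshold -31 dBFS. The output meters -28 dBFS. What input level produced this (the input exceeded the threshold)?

Before make-up, the level was -28 − 2 = -30 dBFS.
Post-compression overshoot = -30 − (-31) = 1 dB.
Input overshoot = R × output overshoot = 12 dB → input = -31 + 12 = -19 dBFS.

-19 dBFS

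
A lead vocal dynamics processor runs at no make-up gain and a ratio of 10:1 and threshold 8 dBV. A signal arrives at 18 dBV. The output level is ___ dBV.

9 dBV

Overshoot: 18 − 8 = 10 dB.
The 10 dB excess becomes 1 dB after 10:1 reduction.
That puts the output at 9 dBV.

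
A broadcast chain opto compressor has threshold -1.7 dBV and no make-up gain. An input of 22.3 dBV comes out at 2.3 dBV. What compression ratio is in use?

6:1

Input overshoot = 22.3 − (-1.7) = 24 dB; output overshoot = 2.3 − (-1.7) = 4 dB.
Ratio = 24 / 4 = 6.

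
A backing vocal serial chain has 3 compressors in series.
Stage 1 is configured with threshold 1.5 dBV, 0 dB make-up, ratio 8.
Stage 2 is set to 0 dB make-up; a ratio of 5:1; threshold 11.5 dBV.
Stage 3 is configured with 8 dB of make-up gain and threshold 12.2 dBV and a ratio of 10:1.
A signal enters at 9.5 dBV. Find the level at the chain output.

10.5 dBV

Stage 1: 9.5 dBV is 8 dB over 1.5 dBV; at 8:1 that becomes 1 dB over, giving 2.5 dBV.
Stage 2: below threshold (2.5 ≤ 11.5); passes unchanged; output 2.5 dBV.
Stage 3: 2.5 dBV is at or below the 12.2 dBV threshold — no compression; make-up brings it to 10.5 dBV.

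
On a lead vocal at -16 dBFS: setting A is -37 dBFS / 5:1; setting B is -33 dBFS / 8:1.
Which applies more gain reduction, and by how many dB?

A, by 1.925 dB

A: 21 dB over, compressed to 4.2 dB over, so 16.8 dB of GR.
B: 17 dB over, compressed to 2.125 dB over, so 14.875 dB of GR.
A applies 1.925 dB more gain reduction.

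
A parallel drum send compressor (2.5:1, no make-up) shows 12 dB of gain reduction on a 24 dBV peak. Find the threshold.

Input is 20 dB above T (since output overshoot × R = input overshoot: (12 − T)·2.5 = 24 − T gives T = 4 dBV).
Check: 4 + (24 − 4)/2.5 = 4 + 8 = 12 dBV. ✓

4 dBV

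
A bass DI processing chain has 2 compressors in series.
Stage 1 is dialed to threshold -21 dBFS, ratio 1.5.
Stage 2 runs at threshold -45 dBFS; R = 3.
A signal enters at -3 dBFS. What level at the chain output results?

Stage 1: -3 dBFS is 18 dB over -21 dBFS; at 1.5:1 that becomes 12 dB over, giving -9 dBFS.
Stage 2: overshoot 36 dB → 36/3 = 12 dB → -33 dBFS.

-33 dBFS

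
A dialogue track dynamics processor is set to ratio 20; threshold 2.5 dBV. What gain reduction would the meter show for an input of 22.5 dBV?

19 dB

Overshoot = 22.5 − 2.5 = 20 dB.
After 20:1 compression the overshoot becomes 20/20 = 1 dB.
GR = overshoot in − overshoot out = 20 − 1 = 19 dB.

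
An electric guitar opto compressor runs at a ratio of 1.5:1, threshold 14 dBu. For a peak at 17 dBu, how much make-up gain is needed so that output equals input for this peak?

1 dB

Overshoot 3 dB → 3/1.5 = 2 dB after compression, so the compressed level is 14 + 2 = 16 dBu.
Make-up = target − compressed = 17 − 16 = 1 dB.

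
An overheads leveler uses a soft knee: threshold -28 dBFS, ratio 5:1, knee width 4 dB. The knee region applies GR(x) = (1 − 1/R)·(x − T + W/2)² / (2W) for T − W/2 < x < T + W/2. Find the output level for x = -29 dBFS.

-29.1 dBFS

x − T + W/2 = -29 − (-28) + 2 = 1.
GR = (1 − 1/5) × 1² / 8 = 0.8 × 1 / 8 = 0.1 dB.
Output = -29 − 0.1 = -29.1 dBFS.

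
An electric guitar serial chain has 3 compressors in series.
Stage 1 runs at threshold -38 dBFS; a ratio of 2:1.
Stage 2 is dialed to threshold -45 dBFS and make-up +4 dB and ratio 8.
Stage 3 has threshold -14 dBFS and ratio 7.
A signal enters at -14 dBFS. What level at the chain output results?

Stage 1: -14 dBFS is 24 dB over -38 dBFS; at 2:1 that becomes 12 dB over, giving -26 dBFS.
Stage 2: overshoot 19 dB → 19/8 = 2.375 dB → -42.625 dBFS; +4 dB make-up → -38.625 dBFS.
Stage 3: -38.625 dBFS is at or below the -14 dBFS threshold — no compression; output -38.625 dBFS.

-38.625 dBFS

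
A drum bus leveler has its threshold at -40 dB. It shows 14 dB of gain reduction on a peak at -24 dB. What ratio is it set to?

Input overshoot = -24 − (-40) = 16 dB.
Output overshoot = 16 − 14 = 2 dB.
Ratio = input overshoot / output overshoot = 16 / 2 = 8.

8:1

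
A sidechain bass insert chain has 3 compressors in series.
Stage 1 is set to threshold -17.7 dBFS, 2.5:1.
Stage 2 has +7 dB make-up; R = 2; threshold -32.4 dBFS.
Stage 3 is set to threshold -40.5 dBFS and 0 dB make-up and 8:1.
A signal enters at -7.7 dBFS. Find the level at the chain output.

-37.44375 dBFS

Stage 1: 10 dB above -17.7 dBFS, reduced 2.5:1 to 4 dB above → -13.7 dBFS.
Stage 2: overshoot 18.7 dB → 18.7/2 = 9.35 dB → -23.05 dBFS; +7 dB make-up → -16.05 dBFS.
Stage 3: -16.05 dBFS is 24.45 dB over -40.5 dBFS; at 8:1 that becomes 3.05625 dB over, giving -37.44375 dBFS.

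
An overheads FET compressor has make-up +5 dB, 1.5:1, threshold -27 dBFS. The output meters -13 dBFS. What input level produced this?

Stripping the +5 dB make-up gives -18 dBFS at the gain stage.
The compressed level sits -18 − (-27) = 9 dB over threshold.
Before 1.5:1 compression the overshoot was 9 × 1.5 = 13.5 dB, so input = -27 + 13.5 = -13.5 dBFS.

-13.5 dBFS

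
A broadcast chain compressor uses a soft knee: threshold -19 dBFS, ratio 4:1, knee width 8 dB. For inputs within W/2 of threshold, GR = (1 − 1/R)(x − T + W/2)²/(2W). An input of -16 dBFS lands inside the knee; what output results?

-18.296875 dBFS

x − T + W/2 = -16 − (-19) + 4 = 7.
GR = (1 − 1/4) × 7² / 16 = 0.75 × 49 / 16 = 2.296875 dB.
Output = -16 − 2.296875 = -18.296875 dBFS.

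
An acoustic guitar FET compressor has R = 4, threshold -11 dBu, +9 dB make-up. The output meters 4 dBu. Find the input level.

13 dBu

Before make-up, the level was 4 − 9 = -5 dBu.
The compressed level sits -5 − (-11) = 6 dB over threshold.
Undo the ratio: input overshoot = 6 × 4 = 24 dB, giving input = 13 dBu.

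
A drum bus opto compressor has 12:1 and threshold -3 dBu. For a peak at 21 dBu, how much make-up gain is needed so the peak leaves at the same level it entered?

22 dB

Overshoot 24 dB → 24/12 = 2 dB after compression, so the compressed level is -3 + 2 = -1 dBu.
Make-up = target − compressed = 21 − (-1) = 22 dB.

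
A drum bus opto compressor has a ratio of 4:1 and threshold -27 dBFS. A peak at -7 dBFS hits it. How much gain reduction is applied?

The signal is 20 dB above threshold.
After 4:1 compression the overshoot becomes 20/4 = 5 dB.
GR = overshoot in − overshoot out = 20 − 5 = 15 dB.

15 dB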